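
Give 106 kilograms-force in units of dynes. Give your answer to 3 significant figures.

1.04 × 10^8 dyn

1 kgf = 980665 dyn.
Then 106 × 980665 ≈ 1.04 × 10^8 dyn.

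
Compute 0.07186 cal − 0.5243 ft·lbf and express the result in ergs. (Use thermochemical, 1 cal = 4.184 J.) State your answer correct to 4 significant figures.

-4.102e+6 erg

0.07186 cal = 3.00662e+6 erg and 0.5243 ft·lbf = 7.10855e+6 erg.
3.00662e+6 − 7.10855e+6 ≈ -4.102e+6 erg.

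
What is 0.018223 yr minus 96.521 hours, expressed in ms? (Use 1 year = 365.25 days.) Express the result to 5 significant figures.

0.018223 yr = 5.75074 × 10^8 ms and 96.521 h = 3.47476 × 10^8 ms.
5.75074 × 10^8 − 3.47476 × 10^8 ≈ 2.2760 × 10^8 ms.

2.2760 × 10^8 ms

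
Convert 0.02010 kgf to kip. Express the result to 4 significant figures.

4.431e-5 kip

1 kgf = 0.00220462 kips.
Then 0.02010 × 0.00220462 ≈ 4.431e-5 kip.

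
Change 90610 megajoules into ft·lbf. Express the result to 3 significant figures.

6.68 × 10^10 foot-pounds

1 MJ = 737562 foot-pounds.
So 90610 × 737562 ≈ 6.68 × 10^10 ft·lbf.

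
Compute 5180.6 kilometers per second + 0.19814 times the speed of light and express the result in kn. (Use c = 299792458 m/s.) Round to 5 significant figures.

1.2554e+8 knots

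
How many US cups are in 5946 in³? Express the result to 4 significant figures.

411.8 US cups

1 cubic inch = 0.0692641 US cups.
So 5946 × 0.0692641 ≈ 411.8 US cup.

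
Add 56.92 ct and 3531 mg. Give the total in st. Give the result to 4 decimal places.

0.0023 st

56.92 ct = 0.00179267 st and 3531 mg = 0.000556037 st.
0.00179267 + 0.000556037 ≈ 0.0023 st.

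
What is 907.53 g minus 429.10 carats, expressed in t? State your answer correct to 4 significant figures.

0.0008217 metric tons

907.53 g = 0.000907530 t and 429.10 ct = 8.58200e-5 t.
0.000907530 − 8.58200e-5 ≈ 0.0008217 t.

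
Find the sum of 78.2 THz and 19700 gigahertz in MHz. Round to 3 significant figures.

78.2 THz = 7.82000e+7 MHz and 19700 GHz = 1.97000e+7 MHz.
7.82000e+7 + 1.97000e+7 ≈ 9.79e+7 MHz.

9.79e+7 megahertz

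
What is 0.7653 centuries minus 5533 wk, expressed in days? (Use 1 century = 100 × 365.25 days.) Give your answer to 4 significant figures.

-10780 days

0.7653 century = 27952.6 d and 5533 wk = 38731.0 d.
27952.6 − 38731.0 ≈ -10780 d.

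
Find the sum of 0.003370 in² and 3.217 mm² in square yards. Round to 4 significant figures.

0.003370 in² = 2.60031e-6 yd² and 3.217 mm² = 3.84750e-6 yd².
2.60031e-6 + 3.84750e-6 ≈ 6.448e-6 yd².

6.448e-6 yd²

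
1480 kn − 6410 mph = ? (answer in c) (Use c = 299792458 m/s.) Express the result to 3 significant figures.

-7.02 × 10^-6 times the speed of light

1480 kn = 2.53968 × 10^-6 c and 6410 mph = 9.55837 × 10^-6 c.
2.53968 × 10^-6 − 9.55837 × 10^-6 ≈ -7.02 × 10^-6 c.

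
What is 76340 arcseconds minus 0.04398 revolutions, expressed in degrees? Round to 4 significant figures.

76340 arcsec = 21.2056 ° and 0.04398 rev = 15.8328 °.
21.2056 − 15.8328 ≈ 5.373 °.

5.373 degrees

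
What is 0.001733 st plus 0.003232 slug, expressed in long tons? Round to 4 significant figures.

0.001733 st = 1.083125 × 10^-5 long ton and 0.003232 slug = 4.642256 × 10^-5 long ton.
1.083125 × 10^-5 + 4.642256 × 10^-5 ≈ 5.725 × 10^-5 long ton.

5.725 × 10^-5 long tons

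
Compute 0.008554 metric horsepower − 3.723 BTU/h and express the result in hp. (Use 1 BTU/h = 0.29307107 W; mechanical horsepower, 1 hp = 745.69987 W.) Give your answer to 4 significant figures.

0.006974 horsepower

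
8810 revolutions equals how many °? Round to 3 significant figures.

1 revolution = 360.000 degrees.
Then 8810 × 360.000 ≈ 3.17e+6 °.

3.17e+6 °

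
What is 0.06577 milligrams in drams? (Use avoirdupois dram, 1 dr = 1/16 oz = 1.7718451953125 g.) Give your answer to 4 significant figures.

1 milligram = 0.000564383 dr.
Thus 0.06577 × 0.000564383 ≈ 3.712e-5 dr.

3.712e-5 dr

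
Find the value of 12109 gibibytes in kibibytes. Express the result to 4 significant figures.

1.270e+10 KiB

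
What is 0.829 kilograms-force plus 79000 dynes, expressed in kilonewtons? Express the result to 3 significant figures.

0.829 kgf = 0.00812971 kN and 79000 dyn = 0.000790000 kN.
0.00812971 + 0.000790000 ≈ 0.00892 kN.

0.00892 kN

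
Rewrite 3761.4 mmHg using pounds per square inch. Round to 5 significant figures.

1 millimeter of mercury = 0.0193368 psi.
So 3761.4 × 0.0193368 ≈ 72.733 psi.

72.733 psi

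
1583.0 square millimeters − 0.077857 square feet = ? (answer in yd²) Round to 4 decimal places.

-0.0068 square yards

1583.0 mm² = 0.00189325 yd² and 0.077857 ft² = 0.00865078 yd².
0.00189325 − 0.00865078 ≈ -0.0068 yd².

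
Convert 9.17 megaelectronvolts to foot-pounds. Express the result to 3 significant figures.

1 megaelectronvolt = 1.18170 × 10^-13 ft·lbf.
Then 9.17 × 1.18170 × 10^-13 ≈ 1.08 × 10^-12 ft·lbf.

1.08 × 10^-12 ft·lbf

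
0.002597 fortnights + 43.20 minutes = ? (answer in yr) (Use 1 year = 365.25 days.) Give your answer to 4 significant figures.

0.002597 fortnight = 9.95428 × 10^-5 yr and 43.20 min = 8.21355 × 10^-5 yr.
9.95428 × 10^-5 + 8.21355 × 10^-5 ≈ 0.0001817 yr.

0.0001817 yr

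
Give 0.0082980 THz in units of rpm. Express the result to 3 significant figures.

4.98e+11 revolutions per minute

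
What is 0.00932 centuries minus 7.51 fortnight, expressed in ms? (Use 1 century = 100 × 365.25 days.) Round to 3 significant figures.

0.00932 century = 2.94117e+10 ms and 7.51 fortnight = 9.08410e+9 ms.
2.94117e+10 − 9.08410e+9 ≈ 2.03e+10 ms.

2.03e+10 ms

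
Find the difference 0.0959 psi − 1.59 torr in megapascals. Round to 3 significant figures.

0.000449 MPa

0.0959 psi = 0.000661207 MPa and 1.59 torr = 0.000211983 MPa.
0.000661207 − 0.000211983 ≈ 0.000449 MPa.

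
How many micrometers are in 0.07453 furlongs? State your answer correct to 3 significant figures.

1.50e+7 μm

1 furlong = 2.01168e+8 micrometers.
0.07453 × 2.01168e+8 ≈ 1.50e+7 μm.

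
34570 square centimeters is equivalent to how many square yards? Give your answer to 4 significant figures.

4.135 yd²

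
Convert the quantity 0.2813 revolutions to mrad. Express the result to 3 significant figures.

1 revolution = 6283.19 mrad.
Then 0.2813 × 6283.19 ≈ 1770 mrad.

1770 mrad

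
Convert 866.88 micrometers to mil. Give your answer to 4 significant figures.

1 micrometer = 0.0393701 mil.
Then 866.88 × 0.0393701 ≈ 34.13 mil.

34.13 mil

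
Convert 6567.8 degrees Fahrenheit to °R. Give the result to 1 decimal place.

7027.5 °R

°R = °F + 459.67.
Applying the formula gives 7027.5 °R.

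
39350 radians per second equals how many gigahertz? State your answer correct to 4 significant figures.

6.263 × 10^-6 gigahertz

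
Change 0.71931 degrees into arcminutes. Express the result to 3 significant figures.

43.2 arcminutes

1 ° = 60.0000 arcminutes.
Then 0.71931 × 60.0000 ≈ 43.2 arcmin.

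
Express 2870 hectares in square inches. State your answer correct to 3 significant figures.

4.45e+10 in²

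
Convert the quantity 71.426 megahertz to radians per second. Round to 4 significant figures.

1 MHz = 6.28319 × 10^6 radians per second.
71.426 × 6.28319 × 10^6 ≈ 4.488 × 10^8 rad/s.

4.488 × 10^8 rad/s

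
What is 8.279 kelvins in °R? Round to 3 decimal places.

14.902 °R

°R = K × 9/5.
Applying the formula gives 14.902 °R.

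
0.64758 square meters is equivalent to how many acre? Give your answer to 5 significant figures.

1 m² = 0.000247105 acres.
Then 0.64758 × 0.000247105 ≈ 0.00016002 acre.

0.00016002 acre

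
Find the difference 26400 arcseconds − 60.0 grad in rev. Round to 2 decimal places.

26400 arcsec = 0.0203704 rev and 60.0 grad = 0.150000 rev.
0.0203704 − 0.150000 ≈ -0.13 rev.

-0.13 rev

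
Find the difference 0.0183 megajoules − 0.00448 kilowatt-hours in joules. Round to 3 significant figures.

0.0183 MJ = 18300.0 J and 0.00448 kWh = 16128.0 J.
18300.0 − 16128.0 ≈ 2170 J.

2170 joules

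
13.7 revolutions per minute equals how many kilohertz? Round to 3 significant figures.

0.000228 kilohertz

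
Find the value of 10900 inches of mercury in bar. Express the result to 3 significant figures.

369 bar

1 inch of mercury = 0.0338639 bar.
10900 × 0.0338639 ≈ 369 bar.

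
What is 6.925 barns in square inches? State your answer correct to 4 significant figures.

1 barn = 1.55000e-25 square inches.
Then 6.925 × 1.55000e-25 ≈ 1.073e-24 in².

1.073e-24 square inches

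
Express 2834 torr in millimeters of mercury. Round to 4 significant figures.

2834 millimeters of mercury

1 torr = 1.00000 mmHg.
Thus 2834 × 1.00000 ≈ 2834 mmHg.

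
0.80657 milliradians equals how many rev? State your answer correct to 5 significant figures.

1 milliradian = 0.000159155 revolutions.
0.80657 × 0.000159155 ≈ 0.00012837 rev.

0.00012837 revolutions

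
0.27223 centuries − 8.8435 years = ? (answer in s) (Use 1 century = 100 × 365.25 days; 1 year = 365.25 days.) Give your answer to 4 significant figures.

5.800 × 10^8 s

0.27223 century = 8.59093 × 10^8 s and 8.8435 yr = 2.79080 × 10^8 s.
8.59093 × 10^8 − 2.79080 × 10^8 ≈ 5.800 × 10^8 s.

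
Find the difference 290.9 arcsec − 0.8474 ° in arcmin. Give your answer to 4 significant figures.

-46.00 arcmin

290.9 arcsec = 4.84833 arcmin and 0.8474 ° = 50.8440 arcmin.
4.84833 − 50.8440 ≈ -46.00 arcmin.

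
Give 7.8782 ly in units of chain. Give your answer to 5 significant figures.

3.7050e+15 chains

1 light-year = 4.70290e+14 chain.
So 7.8782 × 4.70290e+14 ≈ 3.7050e+15 chain.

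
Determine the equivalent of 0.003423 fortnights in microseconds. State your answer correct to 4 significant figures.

4.140e+9 microseconds

1 fortnight = 1.20960e+12 μs.
Then 0.003423 × 1.20960e+12 ≈ 4.140e+9 μs.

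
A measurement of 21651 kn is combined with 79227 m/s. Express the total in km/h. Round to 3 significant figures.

21651 kn = 40097.7 km/h and 79227 m/s = 285217 km/h.
40097.7 + 285217 ≈ 325000 km/h.

325000 km/h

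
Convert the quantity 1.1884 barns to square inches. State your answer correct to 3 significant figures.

1 barn = 1.55000e-25 square inches.
1.1884 × 1.55000e-25 ≈ 1.84e-25 in².

1.84e-25 square inches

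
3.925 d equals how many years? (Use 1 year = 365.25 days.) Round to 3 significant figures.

0.0107 yr

1 day = 0.00273785 yr.
So 3.925 × 0.00273785 ≈ 0.0107 yr.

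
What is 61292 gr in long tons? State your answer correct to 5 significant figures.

1 grain = 6.37755 × 10^-8 long ton.
Then 61292 × 6.37755 × 10^-8 ≈ 0.0039089 long ton.

0.0039089 long tons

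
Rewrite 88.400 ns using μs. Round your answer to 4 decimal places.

0.0884 microseconds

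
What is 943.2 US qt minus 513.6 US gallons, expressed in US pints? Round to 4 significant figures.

-2222 US pints

943.2 US qt = 1886.40 US pt and 513.6 US gal = 4108.80 US pt.
1886.40 − 4108.80 ≈ -2222 US pt.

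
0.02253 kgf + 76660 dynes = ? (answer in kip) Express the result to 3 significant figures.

0.000222 kip

0.02253 kgf = 4.96701 × 10^-5 kip and 76660 dyn = 0.000172339 kip.
4.96701 × 10^-5 + 0.000172339 ≈ 0.000222 kip.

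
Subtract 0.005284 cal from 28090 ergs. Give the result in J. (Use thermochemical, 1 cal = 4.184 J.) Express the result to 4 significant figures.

-0.01930 J

28090 erg = 0.00280900 J and 0.005284 cal = 0.0221083 J.
0.00280900 − 0.0221083 ≈ -0.01930 J.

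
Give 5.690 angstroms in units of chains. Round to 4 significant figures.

2.828e-11 chains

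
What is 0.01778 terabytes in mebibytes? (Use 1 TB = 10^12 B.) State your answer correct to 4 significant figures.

16960 MiB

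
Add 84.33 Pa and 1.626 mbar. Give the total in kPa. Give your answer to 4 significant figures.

0.2469 kPa

84.33 Pa = 0.0843300 kPa and 1.626 mbar = 0.162600 kPa.
0.0843300 + 0.162600 ≈ 0.2469 kPa.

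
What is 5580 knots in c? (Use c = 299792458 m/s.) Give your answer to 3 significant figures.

9.58 × 10^-6 c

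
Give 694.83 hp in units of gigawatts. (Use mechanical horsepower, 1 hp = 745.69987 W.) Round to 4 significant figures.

0.0005181 GW

1 hp = 7.45700 × 10^-7 GW.
Then 694.83 × 7.45700 × 10^-7 ≈ 0.0005181 GW.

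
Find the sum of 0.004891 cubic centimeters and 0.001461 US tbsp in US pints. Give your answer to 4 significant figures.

5.599e-5 US pt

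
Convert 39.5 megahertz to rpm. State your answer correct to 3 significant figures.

2.37 × 10^9 rpm

1 megahertz = 6.00000 × 10^7 revolutions per minute.
So 39.5 × 6.00000 × 10^7 ≈ 2.37 × 10^9 rpm.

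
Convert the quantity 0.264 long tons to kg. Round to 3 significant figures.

268 kg

1 long ton = 1016.05 kg.
0.264 × 1016.05 ≈ 268 kg.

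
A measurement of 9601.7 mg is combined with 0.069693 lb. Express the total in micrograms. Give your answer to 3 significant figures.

9601.7 mg = 9.60170e+6 μg and 0.069693 lb = 3.16122e+7 μg.
9.60170e+6 + 3.16122e+7 ≈ 4.12e+7 μg.

4.12e+7 micrograms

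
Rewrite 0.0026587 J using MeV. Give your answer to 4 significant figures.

1.659e+10 megaelectronvolts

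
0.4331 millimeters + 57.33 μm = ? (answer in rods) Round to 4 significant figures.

0.4331 mm = 8.61171e-5 rod and 57.33 μm = 1.13994e-5 rod.
8.61171e-5 + 1.13994e-5 ≈ 9.752e-5 rod.

9.752e-5 rod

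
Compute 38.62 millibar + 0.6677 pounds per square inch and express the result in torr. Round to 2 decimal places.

63.50 torr

38.62 mbar = 28.9674 torr and 0.6677 psi = 34.5301 torr.
28.9674 + 34.5301 ≈ 63.50 torr.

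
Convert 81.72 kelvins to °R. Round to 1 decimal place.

°R = K × 9/5.
Applying the formula gives 147.1 °R.

147.1 °R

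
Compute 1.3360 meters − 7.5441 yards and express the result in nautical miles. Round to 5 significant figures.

-0.0030034 nautical miles

1.3360 m = 0.000721382 nmi and 7.5441 yd = 0.00372480 nmi.
0.000721382 − 0.00372480 ≈ -0.0030034 nmi.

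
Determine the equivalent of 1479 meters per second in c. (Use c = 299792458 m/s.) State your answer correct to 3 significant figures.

1 m/s = 3.33564 × 10^-9 c.
So 1479 × 3.33564 × 10^-9 ≈ 4.93 × 10^-6 c.

4.93 × 10^-6 times the speed of light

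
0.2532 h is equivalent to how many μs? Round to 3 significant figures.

9.12e+8 μs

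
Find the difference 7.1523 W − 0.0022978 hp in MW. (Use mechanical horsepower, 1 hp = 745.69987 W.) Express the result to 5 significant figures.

7.1523 W = 7.15230e-6 MW and 0.0022978 hp = 1.71347e-6 MW.
7.15230e-6 − 1.71347e-6 ≈ 5.4388e-6 MW.

5.4388e-6 MW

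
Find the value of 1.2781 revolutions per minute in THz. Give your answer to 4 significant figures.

2.130 × 10^-14 terahertz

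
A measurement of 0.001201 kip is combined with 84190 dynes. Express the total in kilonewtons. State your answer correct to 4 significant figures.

0.001201 kip = 0.00534231 kN and 84190 dyn = 0.000841900 kN.
0.00534231 + 0.000841900 ≈ 0.006184 kN.

0.006184 kN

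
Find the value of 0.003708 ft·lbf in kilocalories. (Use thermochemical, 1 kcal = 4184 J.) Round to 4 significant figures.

1.202e-6 kcal

1 ft·lbf = 0.000324048 kilocalories.
Thus 0.003708 × 0.000324048 ≈ 1.202e-6 kcal.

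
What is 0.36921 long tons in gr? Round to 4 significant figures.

1 long ton = 1.56800 × 10^7 grains.
Thus 0.36921 × 1.56800 × 10^7 ≈ 5.789 × 10^6 gr.

5.789 × 10^6 grains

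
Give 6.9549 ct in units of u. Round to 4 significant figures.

1 carat = 1.20443 × 10^23 atomic mass units.
Thus 6.9549 × 1.20443 × 10^23 ≈ 8.377 × 10^23 u.

8.377 × 10^23 atomic mass units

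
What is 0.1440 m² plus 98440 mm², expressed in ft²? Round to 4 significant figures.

0.1440 m² = 1.55000 ft² and 98440 mm² = 1.05960 ft².
1.55000 + 1.05960 ≈ 2.610 ft².

2.610 ft²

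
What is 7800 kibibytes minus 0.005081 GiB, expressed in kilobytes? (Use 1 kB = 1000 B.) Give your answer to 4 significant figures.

2532 kB

7800 KiB = 7987.20 kB and 0.005081 GiB = 5455.68 kB.
7987.20 − 5455.68 ≈ 2532 kB.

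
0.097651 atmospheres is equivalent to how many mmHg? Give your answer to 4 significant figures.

74.21 millimeters of mercury

1 atm = 760.000 millimeters of mercury.
Thus 0.097651 × 760.000 ≈ 74.21 mmHg.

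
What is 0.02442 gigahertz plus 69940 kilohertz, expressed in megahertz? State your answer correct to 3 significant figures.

94.4 megahertz

0.02442 GHz = 24.4200 MHz and 69940 kHz = 69.9400 MHz.
24.4200 + 69.9400 ≈ 94.4 MHz.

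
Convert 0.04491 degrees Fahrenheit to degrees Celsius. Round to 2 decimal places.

-17.75 °C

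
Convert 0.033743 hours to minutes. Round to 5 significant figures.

2.0246 min

1 h = 60.0000 minutes.
So 0.033743 × 60.0000 ≈ 2.0246 min.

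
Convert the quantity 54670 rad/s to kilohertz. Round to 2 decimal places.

1 radian per second = 0.000159155 kilohertz.
Thus 54670 × 0.000159155 ≈ 8.70 kHz.

8.70 kilohertz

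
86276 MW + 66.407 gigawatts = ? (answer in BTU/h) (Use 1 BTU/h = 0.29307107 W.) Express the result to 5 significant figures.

5.2098e+11 BTU/h

86276 MW = 2.94386e+11 BTU/h and 66.407 GW = 2.26590e+11 BTU/h.
2.94386e+11 + 2.26590e+11 ≈ 5.2098e+11 BTU/h.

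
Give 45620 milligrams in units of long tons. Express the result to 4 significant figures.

4.490 × 10^-5 long tons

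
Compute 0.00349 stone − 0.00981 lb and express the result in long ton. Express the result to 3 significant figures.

0.00349 st = 2.18125 × 10^-5 long ton and 0.00981 lb = 4.37946 × 10^-6 long ton.
2.18125 × 10^-5 − 4.37946 × 10^-6 ≈ 1.74 × 10^-5 long ton.

1.74 × 10^-5 long ton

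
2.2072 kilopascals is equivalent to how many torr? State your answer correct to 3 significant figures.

16.6 torr

1 kPa = 7.50062 torr.
2.2072 × 7.50062 ≈ 16.6 torr.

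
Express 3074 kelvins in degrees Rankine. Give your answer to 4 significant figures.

5533 °R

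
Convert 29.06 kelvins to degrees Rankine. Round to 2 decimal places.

°R = K × 9/5.
Applying the formula gives 52.31 °R.

52.31 degrees Rankine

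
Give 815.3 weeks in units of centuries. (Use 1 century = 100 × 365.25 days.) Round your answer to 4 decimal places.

1 week = 0.000191650 century.
Thus 815.3 × 0.000191650 ≈ 0.1563 century.

0.1563 century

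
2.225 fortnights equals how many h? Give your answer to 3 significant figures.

1 fortnight = 336.000 h.
Then 2.225 × 336.000 ≈ 748 h.

748 h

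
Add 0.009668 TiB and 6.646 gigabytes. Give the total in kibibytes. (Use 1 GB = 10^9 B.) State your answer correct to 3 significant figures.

0.009668 TiB = 1.03809 × 10^7 KiB and 6.646 GB = 6.49023 × 10^6 KiB.
1.03809 × 10^7 + 6.49023 × 10^6 ≈ 1.69 × 10^7 KiB.

1.69 × 10^7 kibibytes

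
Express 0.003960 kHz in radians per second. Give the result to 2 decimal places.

1 kHz = 6283.19 radians per second.
0.003960 × 6283.19 ≈ 24.88 rad/s.

24.88 rad/s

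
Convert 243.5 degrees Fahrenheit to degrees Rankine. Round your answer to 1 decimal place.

703.2 degrees Rankine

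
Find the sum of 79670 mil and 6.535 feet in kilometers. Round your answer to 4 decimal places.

79670 mil = 0.00202362 km and 6.535 ft = 0.00199187 km.
0.00202362 + 0.00199187 ≈ 0.0040 km.

0.0040 kilometers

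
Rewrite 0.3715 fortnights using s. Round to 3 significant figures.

449000 s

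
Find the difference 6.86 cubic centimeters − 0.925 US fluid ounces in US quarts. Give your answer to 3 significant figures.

-0.0217 US qt

6.86 cm³ = 0.007248881 US qt and 0.925 US fl oz = 0.02890625 US qt.
0.007248881 − 0.02890625 ≈ -0.0217 US qt.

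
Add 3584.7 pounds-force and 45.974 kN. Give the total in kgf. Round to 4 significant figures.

6314 kgf

3584.7 lbf = 1625.99 kgf and 45.974 kN = 4688.04 kgf.
1625.99 + 4688.04 ≈ 6314 kgf.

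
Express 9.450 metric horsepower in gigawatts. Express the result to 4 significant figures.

6.950 × 10^-6 GW

1 PS = 7.35499 × 10^-7 GW.
9.450 × 7.35499 × 10^-7 ≈ 6.950 × 10^-6 GW.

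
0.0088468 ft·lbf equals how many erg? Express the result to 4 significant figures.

119900 erg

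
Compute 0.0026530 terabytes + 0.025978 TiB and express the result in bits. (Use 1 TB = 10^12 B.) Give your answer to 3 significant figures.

2.50 × 10^11 bits

0.0026530 TB = 2.12240 × 10^10 bit and 0.025978 TiB = 2.28505 × 10^11 bit.
2.12240 × 10^10 + 2.28505 × 10^11 ≈ 2.50 × 10^11 bit.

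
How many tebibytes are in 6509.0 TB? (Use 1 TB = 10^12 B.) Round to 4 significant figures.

5920 TiB

1 TB = 0.909495 tebibytes.
6509.0 × 0.909495 ≈ 5920 TiB.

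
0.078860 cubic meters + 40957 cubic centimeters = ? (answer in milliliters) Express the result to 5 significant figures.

0.078860 m³ = 78860.0 mL and 40957 cm³ = 40957.0 mL.
78860.0 + 40957.0 ≈ 119820 mL.

119820 milliliters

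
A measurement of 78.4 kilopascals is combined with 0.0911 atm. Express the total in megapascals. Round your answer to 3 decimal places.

0.088 megapascals

78.4 kPa = 0.0784000 MPa and 0.0911 atm = 0.00923071 MPa.
0.0784000 + 0.00923071 ≈ 0.088 MPa.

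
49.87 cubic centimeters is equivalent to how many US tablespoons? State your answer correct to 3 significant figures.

1 cm³ = 0.0676280 US tbsp.
So 49.87 × 0.0676280 ≈ 3.37 US tbsp.

3.37 US tablespoons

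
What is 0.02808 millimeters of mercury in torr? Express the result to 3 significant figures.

0.0281 torr

1 mmHg = 1.00000 torr.
So 0.02808 × 1.00000 ≈ 0.0281 torr.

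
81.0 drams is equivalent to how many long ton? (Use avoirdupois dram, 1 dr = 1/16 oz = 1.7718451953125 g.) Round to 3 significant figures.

1 dr = 1.74386e-6 long ton.
Then 81.0 × 1.74386e-6 ≈ 0.000141 long ton.

0.000141 long ton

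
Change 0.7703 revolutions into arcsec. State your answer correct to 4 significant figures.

998300 arcsec

1 rev = 1.29600e+6 arcsec.
Thus 0.7703 × 1.29600e+6 ≈ 998300 arcsec.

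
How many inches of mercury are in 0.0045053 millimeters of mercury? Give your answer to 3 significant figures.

1 mmHg = 0.0393701 inHg.
Then 0.0045053 × 0.0393701 ≈ 0.000177 inHg.

0.000177 inHg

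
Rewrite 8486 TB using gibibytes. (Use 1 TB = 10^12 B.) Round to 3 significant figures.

7.90 × 10^6 GiB

1 TB = 931.323 GiB.
8486 × 931.323 ≈ 7.90 × 10^6 GiB.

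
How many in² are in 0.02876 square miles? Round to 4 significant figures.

1 mi² = 4.01449 × 10^9 in².
0.02876 × 4.01449 × 10^9 ≈ 1.155 × 10^8 in².

1.155 × 10^8 square inches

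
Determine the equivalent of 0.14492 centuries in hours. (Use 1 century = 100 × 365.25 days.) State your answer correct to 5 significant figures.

127040 hours

1 century = 876600 h.
So 0.14492 × 876600 ≈ 127040 h.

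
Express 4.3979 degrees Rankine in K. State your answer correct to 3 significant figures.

°R = K × 9/5.
Applying the formula gives 2.44 K.

2.44 kelvins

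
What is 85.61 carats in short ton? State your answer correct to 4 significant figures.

1.887 × 10^-5 short tons

1 ct = 2.20462 × 10^-7 short ton.
Thus 85.61 × 2.20462 × 10^-7 ≈ 1.887 × 10^-5 short ton.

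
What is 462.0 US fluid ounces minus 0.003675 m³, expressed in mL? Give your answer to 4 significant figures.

462.0 US fl oz = 13663.0 mL and 0.003675 m³ = 3675.00 mL.
13663.0 − 3675.00 ≈ 9988 mL.

9988 milliliters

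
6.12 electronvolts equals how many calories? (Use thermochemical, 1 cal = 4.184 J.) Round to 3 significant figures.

2.34e-19 calories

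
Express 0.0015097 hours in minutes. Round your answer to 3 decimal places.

0.091 min

1 h = 60.0000 minutes.
Thus 0.0015097 × 60.0000 ≈ 0.091 min.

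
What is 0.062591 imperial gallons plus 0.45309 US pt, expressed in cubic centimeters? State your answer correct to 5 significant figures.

0.062591 imp gal = 284.544 cm³ and 0.45309 US pt = 214.392 cm³.
284.544 + 214.392 ≈ 498.94 cm³.

498.94 cubic centimeters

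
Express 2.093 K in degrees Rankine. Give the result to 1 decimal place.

3.8 °R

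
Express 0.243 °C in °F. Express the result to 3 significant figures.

°F = °C × 9/5 + 32.
Applying the formula gives 32.4 °F.

32.4 degrees Fahrenheit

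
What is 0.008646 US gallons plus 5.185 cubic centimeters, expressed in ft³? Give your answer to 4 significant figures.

0.001339 ft³

0.008646 US gal = 0.00115580 ft³ and 5.185 cm³ = 0.000183107 ft³.
0.00115580 + 0.000183107 ≈ 0.001339 ft³.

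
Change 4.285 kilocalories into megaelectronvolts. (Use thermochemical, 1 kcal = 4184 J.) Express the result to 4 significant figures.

1 kilocalorie = 2.61145e+16 MeV.
4.285 × 2.61145e+16 ≈ 1.119e+17 MeV.

1.119e+17 MeV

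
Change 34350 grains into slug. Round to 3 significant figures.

1 grain = 4.44014 × 10^-6 slugs.
So 34350 × 4.44014 × 10^-6 ≈ 0.153 slug.

0.153 slugs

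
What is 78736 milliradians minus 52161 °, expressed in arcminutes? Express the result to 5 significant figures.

-2.8590 × 10^6 arcmin

78736 mrad = 270674 arcmin and 52161 ° = 3.12966 × 10^6 arcmin.
270674 − 3.12966 × 10^6 ≈ -2.8590 × 10^6 arcmin.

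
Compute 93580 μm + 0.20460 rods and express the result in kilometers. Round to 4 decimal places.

0.0011 km

93580 μm = 9.35800e-5 km and 0.20460 rod = 0.00102897 km.
9.35800e-5 + 0.00102897 ≈ 0.0011 km.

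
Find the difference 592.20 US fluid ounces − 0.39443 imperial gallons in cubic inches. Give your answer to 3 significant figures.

959 in³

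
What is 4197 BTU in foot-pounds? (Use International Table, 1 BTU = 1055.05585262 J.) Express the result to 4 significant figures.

3.266 × 10^6 foot-pounds

1 BTU = 778.169 ft·lbf.
4197 × 778.169 ≈ 3.266 × 10^6 ft·lbf.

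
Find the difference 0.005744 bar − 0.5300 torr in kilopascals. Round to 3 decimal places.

0.504 kPa

0.005744 bar = 0.574400 kPa and 0.5300 torr = 0.0706609 kPa.
0.574400 − 0.0706609 ≈ 0.504 kPa.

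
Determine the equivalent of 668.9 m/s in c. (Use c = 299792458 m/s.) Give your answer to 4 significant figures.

1 meter per second = 3.33564e-9 c.
So 668.9 × 3.33564e-9 ≈ 2.231e-6 c.

2.231e-6 c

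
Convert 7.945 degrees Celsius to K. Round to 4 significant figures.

K = °C + 273.15.
Applying the formula gives 281.1 K.

281.1 kelvins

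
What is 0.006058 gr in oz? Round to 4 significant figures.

1 grain = 0.00228571 oz.
0.006058 × 0.00228571 ≈ 1.385 × 10^-5 oz.

1.385 × 10^-5 ounces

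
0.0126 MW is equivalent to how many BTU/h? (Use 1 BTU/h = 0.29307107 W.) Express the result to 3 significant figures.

43000 BTU per hour

1 MW = 3.41214e+6 BTU/h.
Then 0.0126 × 3.41214e+6 ≈ 43000 BTU/h.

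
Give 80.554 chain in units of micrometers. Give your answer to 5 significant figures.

1.6205 × 10^9 μm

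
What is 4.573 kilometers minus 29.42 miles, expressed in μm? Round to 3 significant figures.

-4.28 × 10^10 μm

4.573 km = 4.57300 × 10^9 μm and 29.42 mi = 4.73469 × 10^10 μm.
4.57300 × 10^9 − 4.73469 × 10^10 ≈ -4.28 × 10^10 μm.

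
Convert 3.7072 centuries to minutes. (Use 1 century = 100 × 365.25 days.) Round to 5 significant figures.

1.9498e+8 min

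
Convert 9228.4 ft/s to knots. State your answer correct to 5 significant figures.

5467.7 kn

1 foot per second = 0.592484 knots.
Then 9228.4 × 0.592484 ≈ 5467.7 kn.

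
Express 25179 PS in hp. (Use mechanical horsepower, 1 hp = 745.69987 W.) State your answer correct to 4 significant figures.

1 PS = 0.986320 horsepower.
Thus 25179 × 0.986320 ≈ 24830 hp.

24830 hp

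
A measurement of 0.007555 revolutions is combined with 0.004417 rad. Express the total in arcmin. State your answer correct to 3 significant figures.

178 arcmin

0.007555 rev = 163.188 arcmin and 0.004417 rad = 15.1845 arcmin.
163.188 + 15.1845 ≈ 178 arcmin.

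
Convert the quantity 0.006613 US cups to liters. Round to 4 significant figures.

1 US cup = 0.236588 liters.
0.006613 × 0.236588 ≈ 0.001565 L.

0.001565 liters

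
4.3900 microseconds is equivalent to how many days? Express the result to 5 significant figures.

5.0810 × 10^-11 days

1 microsecond = 1.15741 × 10^-11 days.
4.3900 × 1.15741 × 10^-11 ≈ 5.0810 × 10^-11 d.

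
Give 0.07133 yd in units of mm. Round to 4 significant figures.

1 yard = 914.400 millimeters.
0.07133 × 914.400 ≈ 65.22 mm.

65.22 mm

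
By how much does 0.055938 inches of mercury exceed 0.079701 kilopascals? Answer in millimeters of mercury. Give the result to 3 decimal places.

0.055938 inHg = 1.42083 mmHg and 0.079701 kPa = 0.597807 mmHg.
1.42083 − 0.597807 ≈ 0.823 mmHg.

0.823 mmHg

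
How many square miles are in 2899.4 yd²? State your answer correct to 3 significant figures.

1 yd² = 3.22831 × 10^-7 mi².
2899.4 × 3.22831 × 10^-7 ≈ 0.000936 mi².

0.000936 square miles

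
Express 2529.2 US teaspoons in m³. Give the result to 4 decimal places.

1 US tsp = 4.92892e-6 m³.
Thus 2529.2 × 4.92892e-6 ≈ 0.0125 m³.

0.0125 cubic meters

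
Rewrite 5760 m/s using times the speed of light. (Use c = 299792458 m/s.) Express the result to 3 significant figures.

1.92 × 10^-5 times the speed of light

1 meter per second = 3.33564 × 10^-9 times the speed of light.
Thus 5760 × 3.33564 × 10^-9 ≈ 1.92 × 10^-5 c.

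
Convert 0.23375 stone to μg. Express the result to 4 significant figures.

1.484e+9 micrograms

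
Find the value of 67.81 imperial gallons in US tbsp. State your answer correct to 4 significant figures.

20850 US tbsp

1 imp gal = 307.443 US tbsp.
Thus 67.81 × 307.443 ≈ 20850 US tbsp.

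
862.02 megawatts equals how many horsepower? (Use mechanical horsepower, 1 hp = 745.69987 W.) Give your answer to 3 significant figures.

1.16e+6 horsepower

1 megawatt = 1341.02 hp.
862.02 × 1341.02 ≈ 1.16e+6 hp.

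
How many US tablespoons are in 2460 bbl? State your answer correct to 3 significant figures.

2.64e+7 US tbsp

1 oil barrel = 10752.0 US tbsp.
So 2460 × 10752.0 ≈ 2.64e+7 US tbsp.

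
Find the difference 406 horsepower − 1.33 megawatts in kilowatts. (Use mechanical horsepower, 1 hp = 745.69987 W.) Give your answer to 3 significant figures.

-1030 kilowatts

406 hp = 302.754 kW and 1.33 MW = 1330.00 kW.
302.754 − 1330.00 ≈ -1030 kW.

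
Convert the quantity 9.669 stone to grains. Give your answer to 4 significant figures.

947600 gr

1 stone = 98000.0 gr.
Then 9.669 × 98000.0 ≈ 947600 gr.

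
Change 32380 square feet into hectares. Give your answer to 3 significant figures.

1 square foot = 9.29030e-6 hectares.
So 32380 × 9.29030e-6 ≈ 0.301 ha.

0.301 hectares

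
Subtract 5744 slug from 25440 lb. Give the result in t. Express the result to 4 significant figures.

-72.29 metric tons

25440 lb = 11.5394 t and 5744 slug = 83.8274 t.
11.5394 − 83.8274 ≈ -72.29 t.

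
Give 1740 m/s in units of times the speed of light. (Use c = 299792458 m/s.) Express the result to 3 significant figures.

1 m/s = 3.33564e-9 times the speed of light.
Thus 1740 × 3.33564e-9 ≈ 5.80e-6 c.

5.80e-6 c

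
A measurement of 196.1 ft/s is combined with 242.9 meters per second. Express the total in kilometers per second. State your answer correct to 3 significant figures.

0.303 kilometers per second

196.1 ft/s = 0.0597713 km/s and 242.9 m/s = 0.242900 km/s.
0.0597713 + 0.242900 ≈ 0.303 km/s.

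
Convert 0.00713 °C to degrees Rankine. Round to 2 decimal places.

°R = (°C + 273.15) × 9/5.
Applying the formula gives 491.68 °R.

491.68 degrees Rankine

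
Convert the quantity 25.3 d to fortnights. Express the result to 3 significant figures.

1.81 fortnight

1 d = 0.0714286 fortnights.
Thus 25.3 × 0.0714286 ≈ 1.81 fortnight.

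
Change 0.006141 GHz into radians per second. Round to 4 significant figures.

1 gigahertz = 6.28319e+9 rad/s.
0.006141 × 6.28319e+9 ≈ 3.859e+7 rad/s.

3.859e+7 rad/s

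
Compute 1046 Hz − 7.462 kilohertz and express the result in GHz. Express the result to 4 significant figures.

1046 Hz = 1.04600 × 10^-6 GHz and 7.462 kHz = 7.46200 × 10^-6 GHz.
1.04600 × 10^-6 − 7.46200 × 10^-6 ≈ -6.416 × 10^-6 GHz.

-6.416 × 10^-6 GHz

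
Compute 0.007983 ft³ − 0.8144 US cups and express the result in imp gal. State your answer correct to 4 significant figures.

0.007342 imperial gallons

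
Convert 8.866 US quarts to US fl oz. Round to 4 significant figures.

283.7 US fluid ounces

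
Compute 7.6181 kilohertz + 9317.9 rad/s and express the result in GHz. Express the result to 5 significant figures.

7.6181 kHz = 7.61810e-6 GHz and 9317.9 rad/s = 1.48299e-6 GHz.
7.61810e-6 + 1.48299e-6 ≈ 9.1011e-6 GHz.

9.1011e-6 gigahertz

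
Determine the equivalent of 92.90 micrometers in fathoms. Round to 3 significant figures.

5.08e-5 fathom

1 micrometer = 5.46807e-7 fathoms.
Then 92.90 × 5.46807e-7 ≈ 5.08e-5 fathom.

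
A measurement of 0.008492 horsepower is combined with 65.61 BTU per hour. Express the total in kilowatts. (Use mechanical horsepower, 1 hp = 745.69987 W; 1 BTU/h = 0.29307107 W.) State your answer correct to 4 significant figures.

0.008492 hp = 0.00633248 kW and 65.61 BTU/h = 0.0192284 kW.
0.00633248 + 0.0192284 ≈ 0.02556 kW.

0.02556 kilowatts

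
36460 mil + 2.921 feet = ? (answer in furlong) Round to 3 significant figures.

36460 mil = 0.00460354 furlong and 2.921 ft = 0.00442576 furlong.
0.00460354 + 0.00442576 ≈ 0.00903 furlong.

0.00903 furlong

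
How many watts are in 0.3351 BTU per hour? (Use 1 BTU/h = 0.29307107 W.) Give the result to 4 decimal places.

0.0982 W

1 BTU/h = 0.293071 W.
Then 0.3351 × 0.293071 ≈ 0.0982 W.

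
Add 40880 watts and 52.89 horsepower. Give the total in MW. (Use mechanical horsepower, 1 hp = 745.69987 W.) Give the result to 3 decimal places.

0.080 MW

40880 W = 0.0408800 MW and 52.89 hp = 0.0394401 MW.
0.0408800 + 0.0394401 ≈ 0.080 MW.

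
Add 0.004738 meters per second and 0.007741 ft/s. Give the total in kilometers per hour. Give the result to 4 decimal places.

0.004738 m/s = 0.0170568 km/h and 0.007741 ft/s = 0.00849404 km/h.
0.0170568 + 0.00849404 ≈ 0.0256 km/h.

0.0256 kilometers per hour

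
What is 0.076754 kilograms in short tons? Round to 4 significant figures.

8.461e-5 short ton

1 kg = 0.00110231 short ton.
0.076754 × 0.00110231 ≈ 8.461e-5 short ton.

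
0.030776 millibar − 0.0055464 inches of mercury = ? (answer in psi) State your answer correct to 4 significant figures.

-0.002278 pounds per square inch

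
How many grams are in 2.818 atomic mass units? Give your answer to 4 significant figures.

4.679 × 10^-24 g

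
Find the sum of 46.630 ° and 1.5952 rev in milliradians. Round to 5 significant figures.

46.630 ° = 813.847 mrad and 1.5952 rev = 10022.9 mrad.
813.847 + 10022.9 ≈ 10837 mrad.

10837 mrad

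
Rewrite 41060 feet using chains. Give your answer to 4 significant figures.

1 foot = 0.0151515 chains.
So 41060 × 0.0151515 ≈ 622.1 chain.

622.1 chains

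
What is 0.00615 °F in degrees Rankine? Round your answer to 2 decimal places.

459.68 °R

°R = °F + 459.67.
Applying the formula gives 459.68 °R.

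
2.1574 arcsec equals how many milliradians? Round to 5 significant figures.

0.010459 milliradians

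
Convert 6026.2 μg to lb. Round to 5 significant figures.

1 microgram = 2.20462 × 10^-9 pounds.
6026.2 × 2.20462 × 10^-9 ≈ 1.3285 × 10^-5 lb.

1.3285 × 10^-5 pounds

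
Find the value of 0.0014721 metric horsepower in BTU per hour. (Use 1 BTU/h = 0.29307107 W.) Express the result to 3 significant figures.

3.69 BTU/h

1 metric horsepower = 2509.63 BTU per hour.
So 0.0014721 × 2509.63 ≈ 3.69 BTU/h.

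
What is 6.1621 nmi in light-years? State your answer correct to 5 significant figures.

1 nmi = 1.95757e-13 light-years.
6.1621 × 1.95757e-13 ≈ 1.2063e-12 ly.

1.2063e-12 ly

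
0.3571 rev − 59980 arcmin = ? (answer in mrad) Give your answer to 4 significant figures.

0.3571 rev = 2243.73 mrad and 59980 arcmin = 17447.5 mrad.
2243.73 − 17447.5 ≈ -15200 mrad.

-15200 mrad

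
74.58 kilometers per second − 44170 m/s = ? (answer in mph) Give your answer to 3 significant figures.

68000 miles per hour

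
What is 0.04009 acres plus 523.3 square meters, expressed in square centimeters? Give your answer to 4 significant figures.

6.855e+6 cm²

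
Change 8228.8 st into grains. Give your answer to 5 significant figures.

1 stone = 98000.0 gr.
8228.8 × 98000.0 ≈ 8.0642 × 10^8 gr.

8.0642 × 10^8 grains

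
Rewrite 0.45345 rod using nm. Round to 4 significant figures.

1 rod = 5.02920e+9 nm.
So 0.45345 × 5.02920e+9 ≈ 2.280e+9 nm.

2.280e+9 nm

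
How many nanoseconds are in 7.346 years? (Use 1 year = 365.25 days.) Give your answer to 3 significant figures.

2.32 × 10^17 ns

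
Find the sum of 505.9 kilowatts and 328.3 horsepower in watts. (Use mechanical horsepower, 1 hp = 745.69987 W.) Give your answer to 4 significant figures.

750700 W

505.9 kW = 505900 W and 328.3 hp = 244813 W.
505900 + 244813 ≈ 750700 W.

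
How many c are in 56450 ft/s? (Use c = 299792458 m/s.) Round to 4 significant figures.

5.739 × 10^-5 times the speed of light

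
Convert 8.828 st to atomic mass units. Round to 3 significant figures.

1 stone = 3.82424e+27 atomic mass units.
Thus 8.828 × 3.82424e+27 ≈ 3.38e+28 u.

3.38e+28 u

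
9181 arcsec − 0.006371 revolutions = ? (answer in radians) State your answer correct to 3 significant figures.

9181 arcsec = 0.0445107 rad and 0.006371 rev = 0.0400302 rad.
0.0445107 − 0.0400302 ≈ 0.00448 rad.

0.00448 radians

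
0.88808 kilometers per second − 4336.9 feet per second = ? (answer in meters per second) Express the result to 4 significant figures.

-433.8 m/s

0.88808 km/s = 888.080 m/s and 4336.9 ft/s = 1321.89 m/s.
888.080 − 1321.89 ≈ -433.8 m/s.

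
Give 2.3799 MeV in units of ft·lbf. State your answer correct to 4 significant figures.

1 megaelectronvolt = 1.18170 × 10^-13 ft·lbf.
So 2.3799 × 1.18170 × 10^-13 ≈ 2.812 × 10^-13 ft·lbf.

2.812 × 10^-13 ft·lbf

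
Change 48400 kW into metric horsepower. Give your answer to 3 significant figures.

65800 metric horsepower

1 kilowatt = 1.35962 PS.
Then 48400 × 1.35962 ≈ 65800 PS.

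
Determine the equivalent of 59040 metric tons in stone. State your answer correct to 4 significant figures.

9.297e+6 st

1 metric ton = 157.473 stone.
Thus 59040 × 157.473 ≈ 9.297e+6 st.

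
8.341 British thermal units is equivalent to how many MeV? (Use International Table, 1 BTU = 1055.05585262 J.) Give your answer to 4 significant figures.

5.493 × 10^16 MeV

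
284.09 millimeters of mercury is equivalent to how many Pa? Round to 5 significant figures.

37876 pascals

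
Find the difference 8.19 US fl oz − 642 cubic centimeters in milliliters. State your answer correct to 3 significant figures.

8.19 US fl oz = 242.207 mL and 642 cm³ = 642.000 mL.
242.207 − 642.000 ≈ -400 mL.

-400 mL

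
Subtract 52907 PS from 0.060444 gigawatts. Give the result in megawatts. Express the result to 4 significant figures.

21.53 MW

0.060444 GW = 60.4440 MW and 52907 PS = 38.9130 MW.
60.4440 − 38.9130 ≈ 21.53 MW.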